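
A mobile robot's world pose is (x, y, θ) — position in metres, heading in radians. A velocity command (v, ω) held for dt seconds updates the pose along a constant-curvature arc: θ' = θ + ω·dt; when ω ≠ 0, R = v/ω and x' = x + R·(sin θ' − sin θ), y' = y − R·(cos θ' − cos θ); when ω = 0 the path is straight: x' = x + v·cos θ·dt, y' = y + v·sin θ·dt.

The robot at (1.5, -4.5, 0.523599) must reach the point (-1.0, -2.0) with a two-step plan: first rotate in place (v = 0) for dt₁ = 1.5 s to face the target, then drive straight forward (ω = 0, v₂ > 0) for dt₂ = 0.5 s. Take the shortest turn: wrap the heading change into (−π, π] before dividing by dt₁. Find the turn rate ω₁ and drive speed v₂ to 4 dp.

heading to target = atan2(-2−-4.5, -1−1.5) = 2.3562
Δθ = wrap(2.3562 − 0.5236) = 1.8326; ω₁ = Δθ/dt₁ = 1.2217
distance = √((-1−1.5)² + (-2−-4.5)²) = 3.5355; v₂ = distance/dt₂ = 7.0711

ω₁ = 1.2217, v₂ = 7.0711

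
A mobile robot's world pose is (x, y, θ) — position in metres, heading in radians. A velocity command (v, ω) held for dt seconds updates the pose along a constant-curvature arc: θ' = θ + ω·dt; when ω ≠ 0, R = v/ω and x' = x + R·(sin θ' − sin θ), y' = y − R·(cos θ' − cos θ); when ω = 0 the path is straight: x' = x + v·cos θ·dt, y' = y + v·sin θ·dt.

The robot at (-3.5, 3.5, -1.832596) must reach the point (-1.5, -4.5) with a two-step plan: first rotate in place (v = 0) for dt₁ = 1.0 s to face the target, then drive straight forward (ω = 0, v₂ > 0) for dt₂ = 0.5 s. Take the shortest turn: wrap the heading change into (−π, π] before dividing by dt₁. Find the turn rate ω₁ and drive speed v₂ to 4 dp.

ω₁ = 0.5068, v₂ = 16.4924

heading to target = atan2(-4.5−3.5, -1.5−-3.5) = -1.3258
Δθ = wrap(-1.3258 − -1.8326) = 0.5068; ω₁ = Δθ/dt₁ = 0.5068
distance = √((-1.5−-3.5)² + (-4.5−3.5)²) = 8.2462; v₂ = distance/dt₂ = 16.4924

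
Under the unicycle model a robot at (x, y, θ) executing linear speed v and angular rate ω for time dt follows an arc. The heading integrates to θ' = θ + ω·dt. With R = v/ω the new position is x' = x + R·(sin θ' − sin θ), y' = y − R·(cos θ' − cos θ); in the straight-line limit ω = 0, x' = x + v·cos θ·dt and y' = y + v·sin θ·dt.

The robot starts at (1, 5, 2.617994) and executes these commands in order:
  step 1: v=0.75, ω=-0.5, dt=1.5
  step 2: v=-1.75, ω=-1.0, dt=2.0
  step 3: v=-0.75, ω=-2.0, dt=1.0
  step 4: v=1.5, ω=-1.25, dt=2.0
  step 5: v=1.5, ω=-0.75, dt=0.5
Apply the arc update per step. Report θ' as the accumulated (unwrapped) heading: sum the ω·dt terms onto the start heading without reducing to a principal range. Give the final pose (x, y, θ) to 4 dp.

(-3.9883, 5.4675, -5.0070)

step 1: θ'=1.8680 (R=-1.5000) → pose (0.3158, 5.8598, 1.8680)
step 2: θ'=-0.1320 (R=1.7500) → pose (-1.5879, 3.6125, -0.1320)
step 3: θ'=-2.1320 (R=0.3750) → pose (-1.8560, 4.1838, -2.1320)
step 4: θ'=-4.6320 (R=-1.2000) → pose (-4.0680, 4.7261, -4.6320)
step 5: θ'=-5.0070 (R=-2.0000) → pose (-3.9883, 5.4675, -5.0070)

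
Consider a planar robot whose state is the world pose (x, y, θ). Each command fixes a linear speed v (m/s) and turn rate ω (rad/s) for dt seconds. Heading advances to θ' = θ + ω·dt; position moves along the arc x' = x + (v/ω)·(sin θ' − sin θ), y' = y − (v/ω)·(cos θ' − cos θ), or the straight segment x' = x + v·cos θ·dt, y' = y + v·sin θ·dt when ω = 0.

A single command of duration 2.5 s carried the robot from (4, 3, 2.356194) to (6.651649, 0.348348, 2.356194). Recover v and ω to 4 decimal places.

Δθ = 2.356194 − 2.356194 = 0.000000
ω = Δθ/dt = 0.000000/2.5 = 0.0000
ω = 0 → v = (Δx·cos θ + Δy·sin θ)/dt = -1.5000

v = -1.5000, ω = 0.0000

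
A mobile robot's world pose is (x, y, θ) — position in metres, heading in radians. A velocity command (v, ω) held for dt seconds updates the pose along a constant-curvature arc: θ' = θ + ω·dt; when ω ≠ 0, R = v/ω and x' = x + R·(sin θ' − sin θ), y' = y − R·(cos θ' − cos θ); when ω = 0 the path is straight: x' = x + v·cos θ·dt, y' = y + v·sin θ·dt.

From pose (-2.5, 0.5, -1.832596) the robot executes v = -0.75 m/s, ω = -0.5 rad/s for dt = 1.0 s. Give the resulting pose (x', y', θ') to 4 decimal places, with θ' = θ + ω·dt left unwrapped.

θ' = -1.8326 + -0.5·1.0 = -2.3326
R = v/ω = -0.75/-0.5 = 1.5000
x' = -2.5 + 1.5000·(sin -2.3326 − sin -1.8326) = -2.1365
y' = 0.5 − 1.5000·(cos -2.3326 − cos -1.8326) = 1.1471

(-2.1365, 1.1471, -2.3326)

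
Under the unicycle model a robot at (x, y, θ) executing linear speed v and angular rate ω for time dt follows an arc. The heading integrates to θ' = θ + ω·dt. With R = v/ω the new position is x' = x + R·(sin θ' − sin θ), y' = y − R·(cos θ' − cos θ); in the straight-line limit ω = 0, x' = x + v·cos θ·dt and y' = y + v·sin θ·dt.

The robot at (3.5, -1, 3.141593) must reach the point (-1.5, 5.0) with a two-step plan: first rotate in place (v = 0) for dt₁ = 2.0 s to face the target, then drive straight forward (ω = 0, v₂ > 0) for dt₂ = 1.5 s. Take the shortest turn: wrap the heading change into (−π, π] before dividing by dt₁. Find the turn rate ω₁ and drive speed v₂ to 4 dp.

ω₁ = -0.4380, v₂ = 5.2068

heading to target = atan2(5−-1, -1.5−3.5) = 2.2655
Δθ = wrap(2.2655 − 3.1416) = -0.8761; ω₁ = Δθ/dt₁ = -0.4380
distance = √((-1.5−3.5)² + (5−-1)²) = 7.8102; v₂ = distance/dt₂ = 5.2068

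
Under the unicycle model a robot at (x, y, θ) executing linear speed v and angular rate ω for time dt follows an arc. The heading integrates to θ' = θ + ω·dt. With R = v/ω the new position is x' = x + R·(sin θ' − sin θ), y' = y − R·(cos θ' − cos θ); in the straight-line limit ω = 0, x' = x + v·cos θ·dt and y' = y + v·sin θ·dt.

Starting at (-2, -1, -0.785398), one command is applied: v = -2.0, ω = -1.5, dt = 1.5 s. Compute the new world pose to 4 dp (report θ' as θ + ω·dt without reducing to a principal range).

(-1.1985, 1.2686, -3.0354)

θ' = -0.7854 + -1.5·1.5 = -3.0354
R = v/ω = -2.0/-1.5 = 1.3333
x' = -2 + 1.3333·(sin -3.0354 − sin -0.7854) = -1.1985
y' = -1 − 1.3333·(cos -3.0354 − cos -0.7854) = 1.2686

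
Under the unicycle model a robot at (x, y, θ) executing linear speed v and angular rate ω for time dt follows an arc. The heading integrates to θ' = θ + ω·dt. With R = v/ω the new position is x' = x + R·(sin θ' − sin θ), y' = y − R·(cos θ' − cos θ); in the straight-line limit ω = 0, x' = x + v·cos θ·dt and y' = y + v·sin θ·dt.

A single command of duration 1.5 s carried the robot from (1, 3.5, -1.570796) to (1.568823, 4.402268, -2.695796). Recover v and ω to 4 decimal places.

v = -0.7500, ω = -0.7500

Δθ = -2.695796 − -1.570796 = -1.125000
ω = Δθ/dt = -1.125000/1.5 = -0.7500
R = −Δy/(cos θ' − cos θ) = 1.0000
v = R·ω = 1.0000·-0.7500 = -0.7500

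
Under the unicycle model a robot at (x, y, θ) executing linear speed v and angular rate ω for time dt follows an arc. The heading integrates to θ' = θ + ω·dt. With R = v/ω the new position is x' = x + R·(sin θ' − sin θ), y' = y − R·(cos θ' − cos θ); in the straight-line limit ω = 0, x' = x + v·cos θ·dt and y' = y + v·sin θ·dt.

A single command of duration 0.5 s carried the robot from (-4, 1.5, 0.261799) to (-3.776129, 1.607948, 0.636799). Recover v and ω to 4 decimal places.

v = 0.5000, ω = 0.7500

Δθ = 0.636799 − 0.261799 = 0.375000
ω = Δθ/dt = 0.375000/0.5 = 0.7500
R = Δx/(sin θ' − sin θ) = 0.6667
v = R·ω = 0.6667·0.7500 = 0.5000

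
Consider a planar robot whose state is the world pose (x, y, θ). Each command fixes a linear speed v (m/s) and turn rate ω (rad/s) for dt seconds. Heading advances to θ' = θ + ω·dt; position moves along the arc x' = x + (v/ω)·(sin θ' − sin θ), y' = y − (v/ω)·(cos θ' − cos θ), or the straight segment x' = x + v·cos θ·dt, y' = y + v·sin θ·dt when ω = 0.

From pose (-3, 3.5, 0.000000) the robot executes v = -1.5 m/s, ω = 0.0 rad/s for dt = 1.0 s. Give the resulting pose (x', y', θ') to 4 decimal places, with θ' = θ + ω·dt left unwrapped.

(-4.5000, 3.5000, 0.0000)

θ' = 0.0000 + 0.0·1.0 = 0.0000
ω = 0 → straight: x' = -3 + -1.5·cos(0.0000)·1.0 = -4.5000
y' = 3.5 + -1.5·sin(0.0000)·1.0 = 3.5000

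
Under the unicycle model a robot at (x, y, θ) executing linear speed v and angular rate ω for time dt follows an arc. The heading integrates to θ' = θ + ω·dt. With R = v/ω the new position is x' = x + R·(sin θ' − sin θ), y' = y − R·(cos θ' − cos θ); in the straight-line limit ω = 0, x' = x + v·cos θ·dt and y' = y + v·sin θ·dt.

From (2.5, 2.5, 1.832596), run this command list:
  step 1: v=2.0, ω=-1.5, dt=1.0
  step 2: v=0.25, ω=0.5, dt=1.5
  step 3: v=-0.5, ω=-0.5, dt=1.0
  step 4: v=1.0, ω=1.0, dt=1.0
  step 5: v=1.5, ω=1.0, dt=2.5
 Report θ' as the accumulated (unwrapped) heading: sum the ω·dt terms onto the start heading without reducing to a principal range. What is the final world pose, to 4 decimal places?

step 1: θ'=0.3326 (R=-1.3333) → pose (3.3526, 4.1054, 0.3326)
step 2: θ'=1.0826 (R=0.5000) → pose (3.6309, 4.3434, 1.0826)
step 3: θ'=0.5826 (R=1.0000) → pose (3.2979, 3.9774, 0.5826)
step 4: θ'=1.5826 (R=1.0000) → pose (3.7477, 4.8243, 1.5826)
step 5: θ'=4.0826 (R=1.5000) → pose (1.0355, 5.6900, 4.0826)

(1.0355, 5.6900, 4.0826)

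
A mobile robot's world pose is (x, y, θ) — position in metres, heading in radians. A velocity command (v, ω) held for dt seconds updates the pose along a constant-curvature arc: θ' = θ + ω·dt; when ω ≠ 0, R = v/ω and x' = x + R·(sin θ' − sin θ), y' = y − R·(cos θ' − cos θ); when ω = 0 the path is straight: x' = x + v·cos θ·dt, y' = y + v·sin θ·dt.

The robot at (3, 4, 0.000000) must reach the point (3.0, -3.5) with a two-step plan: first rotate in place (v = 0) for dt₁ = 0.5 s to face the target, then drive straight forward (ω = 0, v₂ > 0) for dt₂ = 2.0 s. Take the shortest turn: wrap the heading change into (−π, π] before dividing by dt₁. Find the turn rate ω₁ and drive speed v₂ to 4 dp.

heading to target = atan2(-3.5−4, 3−3) = -1.5708
Δθ = wrap(-1.5708 − 0.0000) = -1.5708; ω₁ = Δθ/dt₁ = -3.1416
distance = √((3−3)² + (-3.5−4)²) = 7.5000; v₂ = distance/dt₂ = 3.7500

ω₁ = -3.1416, v₂ = 3.7500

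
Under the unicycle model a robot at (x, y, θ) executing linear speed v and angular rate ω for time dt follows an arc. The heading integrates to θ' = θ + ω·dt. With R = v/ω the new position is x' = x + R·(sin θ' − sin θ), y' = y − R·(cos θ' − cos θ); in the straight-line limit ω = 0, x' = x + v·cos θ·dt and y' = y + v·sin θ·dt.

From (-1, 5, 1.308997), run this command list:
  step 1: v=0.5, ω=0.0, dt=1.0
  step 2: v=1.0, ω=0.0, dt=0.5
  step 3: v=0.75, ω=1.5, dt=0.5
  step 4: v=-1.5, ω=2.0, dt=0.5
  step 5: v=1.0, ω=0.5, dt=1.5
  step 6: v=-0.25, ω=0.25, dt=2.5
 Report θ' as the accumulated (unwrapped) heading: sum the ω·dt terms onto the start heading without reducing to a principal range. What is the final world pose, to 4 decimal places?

step 1: θ'=1.3090 (straight) → pose (-0.8706, 5.4830, 1.3090)
step 2: θ'=1.3090 (straight) → pose (-0.7412, 5.9659, 1.3090)
step 3: θ'=2.0590 (R=0.5000) → pose (-0.7826, 6.3299, 2.0590)
step 4: θ'=3.0590 (R=-0.7500) → pose (-0.1820, 5.9342, 3.0590)
step 5: θ'=3.8090 (R=2.0000) → pose (-1.5849, 5.5119, 3.8090)
step 6: θ'=4.4340 (R=-1.0000) → pose (-1.2424, 6.0225, 4.4340)

(-1.2424, 6.0225, 4.4340)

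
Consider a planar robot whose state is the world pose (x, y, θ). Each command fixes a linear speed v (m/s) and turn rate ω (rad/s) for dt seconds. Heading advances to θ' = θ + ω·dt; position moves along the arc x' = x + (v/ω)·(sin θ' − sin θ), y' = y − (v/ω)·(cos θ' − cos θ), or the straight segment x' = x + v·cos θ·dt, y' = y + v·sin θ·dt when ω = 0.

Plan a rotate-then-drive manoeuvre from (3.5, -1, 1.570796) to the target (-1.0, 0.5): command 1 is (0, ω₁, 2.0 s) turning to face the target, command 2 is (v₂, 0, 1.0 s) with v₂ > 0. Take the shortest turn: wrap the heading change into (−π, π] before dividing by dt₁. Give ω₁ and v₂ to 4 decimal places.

heading to target = atan2(0.5−-1, -1−3.5) = 2.8198
Δθ = wrap(2.8198 − 1.5708) = 1.2490; ω₁ = Δθ/dt₁ = 0.6245
distance = √((-1−3.5)² + (0.5−-1)²) = 4.7434; v₂ = distance/dt₂ = 4.7434

ω₁ = 0.6245, v₂ = 4.7434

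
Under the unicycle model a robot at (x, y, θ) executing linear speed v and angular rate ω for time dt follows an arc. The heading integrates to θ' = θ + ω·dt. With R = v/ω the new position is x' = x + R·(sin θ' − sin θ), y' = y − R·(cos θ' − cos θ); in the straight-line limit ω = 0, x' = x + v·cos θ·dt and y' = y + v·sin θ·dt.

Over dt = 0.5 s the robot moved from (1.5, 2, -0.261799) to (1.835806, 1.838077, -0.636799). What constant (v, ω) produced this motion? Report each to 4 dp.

v = 0.7500, ω = -0.7500

Δθ = -0.636799 − -0.261799 = -0.375000
ω = Δθ/dt = -0.375000/0.5 = -0.7500
R = Δx/(sin θ' − sin θ) = -1.0000
v = R·ω = -1.0000·-0.7500 = 0.7500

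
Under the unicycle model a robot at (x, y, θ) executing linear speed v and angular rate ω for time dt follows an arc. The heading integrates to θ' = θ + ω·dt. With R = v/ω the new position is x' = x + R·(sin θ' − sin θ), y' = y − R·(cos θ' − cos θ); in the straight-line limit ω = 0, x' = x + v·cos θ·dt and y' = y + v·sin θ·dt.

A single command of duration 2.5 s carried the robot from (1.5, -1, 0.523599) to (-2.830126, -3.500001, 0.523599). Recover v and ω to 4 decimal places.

v = -2.0000, ω = 0.0000

Δθ = 0.523599 − 0.523599 = 0.000000
ω = Δθ/dt = 0.000000/2.5 = 0.0000
ω = 0 → v = (Δx·cos θ + Δy·sin θ)/dt = -2.0000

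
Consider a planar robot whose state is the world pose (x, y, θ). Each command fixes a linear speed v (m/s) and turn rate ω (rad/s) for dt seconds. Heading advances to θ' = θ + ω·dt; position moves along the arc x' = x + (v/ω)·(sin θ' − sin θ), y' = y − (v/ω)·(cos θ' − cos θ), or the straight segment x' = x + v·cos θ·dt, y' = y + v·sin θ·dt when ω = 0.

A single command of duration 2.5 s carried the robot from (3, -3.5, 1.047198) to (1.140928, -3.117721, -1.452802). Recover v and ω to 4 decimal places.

Δθ = -1.452802 − 1.047198 = -2.500000
ω = Δθ/dt = -2.500000/2.5 = -1.0000
R = Δx/(sin θ' − sin θ) = 1.0000
v = R·ω = 1.0000·-1.0000 = -1.0000

v = -1.0000, ω = -1.0000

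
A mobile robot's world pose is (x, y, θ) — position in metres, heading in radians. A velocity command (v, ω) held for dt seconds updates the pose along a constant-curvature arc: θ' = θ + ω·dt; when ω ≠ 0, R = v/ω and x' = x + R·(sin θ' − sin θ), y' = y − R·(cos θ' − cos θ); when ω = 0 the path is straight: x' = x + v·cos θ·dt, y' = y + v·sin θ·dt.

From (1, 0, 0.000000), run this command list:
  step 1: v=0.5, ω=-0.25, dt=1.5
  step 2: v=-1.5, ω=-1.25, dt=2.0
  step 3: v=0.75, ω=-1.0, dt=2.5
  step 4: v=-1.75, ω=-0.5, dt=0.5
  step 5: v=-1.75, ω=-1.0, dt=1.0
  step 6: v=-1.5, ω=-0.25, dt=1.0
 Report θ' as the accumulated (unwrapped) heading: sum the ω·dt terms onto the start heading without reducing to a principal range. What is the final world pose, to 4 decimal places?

step 1: θ'=-0.3750 (R=-2.0000) → pose (1.7325, -0.1390, -0.3750)
step 2: θ'=-2.8750 (R=1.2000) → pose (1.8559, 2.1352, -2.8750)
step 3: θ'=-5.3750 (R=-0.7500) → pose (1.0671, 3.3201, -5.3750)
step 4: θ'=-5.6250 (R=3.5000) → pose (0.4486, 2.7044, -5.6250)
step 5: θ'=-6.6250 (R=1.7500) → pose (-1.2085, 2.4401, -6.6250)
step 6: θ'=-6.8750 (R=6.0000) → pose (-2.5445, 3.1134, -6.8750)

(-2.5445, 3.1134, -6.8750)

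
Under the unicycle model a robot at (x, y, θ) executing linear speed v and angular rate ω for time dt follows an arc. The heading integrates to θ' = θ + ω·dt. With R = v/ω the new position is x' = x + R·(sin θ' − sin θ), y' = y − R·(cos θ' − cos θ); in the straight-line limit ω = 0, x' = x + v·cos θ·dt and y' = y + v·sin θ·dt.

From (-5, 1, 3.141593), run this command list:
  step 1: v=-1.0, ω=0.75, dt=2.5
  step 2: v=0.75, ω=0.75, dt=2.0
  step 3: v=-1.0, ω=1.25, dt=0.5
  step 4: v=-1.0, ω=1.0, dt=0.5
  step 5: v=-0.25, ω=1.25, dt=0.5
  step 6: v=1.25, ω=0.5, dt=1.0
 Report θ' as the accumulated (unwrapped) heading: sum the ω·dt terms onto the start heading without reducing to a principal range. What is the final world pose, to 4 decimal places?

(-3.9323, 2.2140, 8.7666)

step 1: θ'=5.0166 (R=-1.3333) → pose (-3.7279, 2.7327, 5.0166)
step 2: θ'=6.5166 (R=1.0000) → pose (-2.5425, 2.0594, 6.5166)
step 3: θ'=7.1416 (R=-0.8000) → pose (-2.9629, 1.8040, 7.1416)
step 4: θ'=7.6416 (R=-1.0000) → pose (-3.1836, 1.3611, 7.6416)
step 5: θ'=8.2666 (R=-0.2000) → pose (-3.1714, 1.2388, 8.2666)
step 6: θ'=8.7666 (R=2.5000) → pose (-3.9323, 2.2140, 8.7666)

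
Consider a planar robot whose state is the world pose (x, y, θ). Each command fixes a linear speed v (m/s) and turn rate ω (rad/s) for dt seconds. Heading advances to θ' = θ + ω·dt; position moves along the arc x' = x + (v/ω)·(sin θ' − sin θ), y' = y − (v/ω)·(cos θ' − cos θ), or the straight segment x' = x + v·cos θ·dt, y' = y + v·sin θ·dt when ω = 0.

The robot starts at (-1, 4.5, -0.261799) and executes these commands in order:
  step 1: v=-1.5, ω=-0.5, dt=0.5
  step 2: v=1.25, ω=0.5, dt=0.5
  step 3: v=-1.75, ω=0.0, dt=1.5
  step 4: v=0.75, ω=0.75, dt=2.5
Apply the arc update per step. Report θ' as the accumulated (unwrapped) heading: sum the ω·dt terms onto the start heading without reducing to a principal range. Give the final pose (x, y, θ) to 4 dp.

(-2.3931, 6.2347, 1.6132)

step 1: θ'=-0.5118 (R=3.0000) → pose (-1.6928, 4.7822, -0.5118)
step 2: θ'=-0.2618 (R=2.5000) → pose (-1.1155, 4.5470, -0.2618)
step 3: θ'=-0.2618 (straight) → pose (-3.6510, 5.2264, -0.2618)
step 4: θ'=1.6132 (R=1.0000) → pose (-2.3931, 6.2347, 1.6132)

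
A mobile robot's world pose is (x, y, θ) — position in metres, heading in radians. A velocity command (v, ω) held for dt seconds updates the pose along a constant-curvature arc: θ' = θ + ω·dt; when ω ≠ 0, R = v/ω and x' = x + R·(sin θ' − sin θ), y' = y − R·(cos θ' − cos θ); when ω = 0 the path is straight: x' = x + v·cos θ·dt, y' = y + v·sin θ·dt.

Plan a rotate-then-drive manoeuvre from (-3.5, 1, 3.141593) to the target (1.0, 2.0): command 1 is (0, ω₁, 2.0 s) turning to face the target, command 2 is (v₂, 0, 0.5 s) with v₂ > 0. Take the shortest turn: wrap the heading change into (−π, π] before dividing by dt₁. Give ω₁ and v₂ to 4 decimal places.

ω₁ = -1.4615, v₂ = 9.2195

heading to target = atan2(2−1, 1−-3.5) = 0.2187
Δθ = wrap(0.2187 − 3.1416) = -2.9229; ω₁ = Δθ/dt₁ = -1.4615
distance = √((1−-3.5)² + (2−1)²) = 4.6098; v₂ = distance/dt₂ = 9.2195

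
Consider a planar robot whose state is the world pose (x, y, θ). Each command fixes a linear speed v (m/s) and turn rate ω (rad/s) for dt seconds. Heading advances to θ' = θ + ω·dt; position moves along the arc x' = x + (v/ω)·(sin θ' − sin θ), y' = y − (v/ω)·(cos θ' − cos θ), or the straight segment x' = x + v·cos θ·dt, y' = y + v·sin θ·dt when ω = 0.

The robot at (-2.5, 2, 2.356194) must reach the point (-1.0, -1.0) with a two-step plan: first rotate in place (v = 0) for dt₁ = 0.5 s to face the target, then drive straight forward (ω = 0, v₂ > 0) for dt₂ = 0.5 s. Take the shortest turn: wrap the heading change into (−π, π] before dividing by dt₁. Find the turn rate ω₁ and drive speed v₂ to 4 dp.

ω₁ = 5.6397, v₂ = 6.7082

heading to target = atan2(-1−2, -1−-2.5) = -1.1071
Δθ = wrap(-1.1071 − 2.3562) = 2.8198; ω₁ = Δθ/dt₁ = 5.6397
distance = √((-1−-2.5)² + (-1−2)²) = 3.3541; v₂ = distance/dt₂ = 6.7082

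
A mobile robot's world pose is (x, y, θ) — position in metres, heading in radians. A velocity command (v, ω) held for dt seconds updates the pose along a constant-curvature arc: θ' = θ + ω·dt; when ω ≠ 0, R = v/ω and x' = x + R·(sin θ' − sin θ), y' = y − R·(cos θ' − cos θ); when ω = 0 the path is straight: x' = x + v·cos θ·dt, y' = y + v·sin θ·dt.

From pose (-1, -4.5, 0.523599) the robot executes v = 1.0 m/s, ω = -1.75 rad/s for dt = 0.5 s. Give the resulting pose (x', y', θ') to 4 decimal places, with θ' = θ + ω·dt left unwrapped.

(-0.5176, -4.4584, -0.3514)

θ' = 0.5236 + -1.75·0.5 = -0.3514
R = v/ω = 1.0/-1.75 = -0.5714
x' = -1 + -0.5714·(sin -0.3514 − sin 0.5236) = -0.5176
y' = -4.5 − -0.5714·(cos -0.3514 − cos 0.5236) = -4.4584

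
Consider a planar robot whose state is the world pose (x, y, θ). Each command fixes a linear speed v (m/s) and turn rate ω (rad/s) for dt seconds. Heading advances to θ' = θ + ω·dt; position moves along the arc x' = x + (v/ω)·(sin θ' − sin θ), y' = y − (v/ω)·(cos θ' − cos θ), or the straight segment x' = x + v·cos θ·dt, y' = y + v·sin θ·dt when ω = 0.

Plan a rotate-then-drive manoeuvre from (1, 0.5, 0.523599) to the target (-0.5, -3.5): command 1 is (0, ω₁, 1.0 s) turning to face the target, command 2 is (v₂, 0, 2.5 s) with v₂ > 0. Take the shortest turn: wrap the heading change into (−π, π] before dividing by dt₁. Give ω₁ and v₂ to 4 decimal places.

ω₁ = -2.4532, v₂ = 1.7088

heading to target = atan2(-3.5−0.5, -0.5−1) = -1.9296
Δθ = wrap(-1.9296 − 0.5236) = -2.4532; ω₁ = Δθ/dt₁ = -2.4532
distance = √((-0.5−1)² + (-3.5−0.5)²) = 4.2720; v₂ = distance/dt₂ = 1.7088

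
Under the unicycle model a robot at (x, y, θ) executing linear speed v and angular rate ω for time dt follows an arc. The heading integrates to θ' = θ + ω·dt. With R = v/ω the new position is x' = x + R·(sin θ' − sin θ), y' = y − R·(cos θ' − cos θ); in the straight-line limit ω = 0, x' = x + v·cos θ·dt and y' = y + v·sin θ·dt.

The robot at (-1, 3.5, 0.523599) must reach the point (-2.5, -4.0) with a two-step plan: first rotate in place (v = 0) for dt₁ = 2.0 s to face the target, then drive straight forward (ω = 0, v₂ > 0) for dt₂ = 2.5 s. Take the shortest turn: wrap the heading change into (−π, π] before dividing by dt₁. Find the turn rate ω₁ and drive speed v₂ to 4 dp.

heading to target = atan2(-4−3.5, -2.5−-1) = -1.7682
Δθ = wrap(-1.7682 − 0.5236) = -2.2918; ω₁ = Δθ/dt₁ = -1.1459
distance = √((-2.5−-1)² + (-4−3.5)²) = 7.6485; v₂ = distance/dt₂ = 3.0594

ω₁ = -1.1459, v₂ = 3.0594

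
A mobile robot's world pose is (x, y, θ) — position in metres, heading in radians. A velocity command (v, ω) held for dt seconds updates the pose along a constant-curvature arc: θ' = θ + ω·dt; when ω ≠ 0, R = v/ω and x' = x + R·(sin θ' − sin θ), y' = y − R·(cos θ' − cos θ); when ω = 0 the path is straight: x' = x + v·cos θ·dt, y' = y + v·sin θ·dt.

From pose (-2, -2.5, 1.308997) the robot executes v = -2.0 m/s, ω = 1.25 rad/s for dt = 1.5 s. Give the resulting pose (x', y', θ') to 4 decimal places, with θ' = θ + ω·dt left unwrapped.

θ' = 1.3090 + 1.25·1.5 = 3.1840
R = v/ω = -2.0/1.25 = -1.6000
x' = -2 + -1.6000·(sin 3.1840 − sin 1.3090) = -0.3867
y' = -2.5 − -1.6000·(cos 3.1840 − cos 1.3090) = -4.5127

(-0.3867, -4.5127, 3.1840)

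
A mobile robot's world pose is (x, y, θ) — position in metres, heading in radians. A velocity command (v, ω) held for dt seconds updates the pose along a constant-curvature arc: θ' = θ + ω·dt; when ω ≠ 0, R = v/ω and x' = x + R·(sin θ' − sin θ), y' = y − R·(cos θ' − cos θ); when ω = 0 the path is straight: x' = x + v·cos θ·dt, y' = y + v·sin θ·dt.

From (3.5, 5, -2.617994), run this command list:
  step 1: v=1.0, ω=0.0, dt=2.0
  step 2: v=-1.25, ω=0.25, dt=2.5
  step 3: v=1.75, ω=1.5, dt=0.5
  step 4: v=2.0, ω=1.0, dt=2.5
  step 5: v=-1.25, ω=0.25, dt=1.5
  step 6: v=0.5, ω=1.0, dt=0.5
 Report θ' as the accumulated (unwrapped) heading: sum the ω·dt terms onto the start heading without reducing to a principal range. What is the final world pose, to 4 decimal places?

(7.2739, 3.8405, 2.1320)

step 1: θ'=-2.6180 (straight) → pose (1.7679, 4.0000, -2.6180)
step 2: θ'=-1.9930 (R=-5.0000) → pose (3.8289, 6.2813, -1.9930)
step 3: θ'=-1.2430 (R=1.1667) → pose (3.7886, 5.4276, -1.2430)
step 4: θ'=1.2570 (R=2.0000) → pose (7.5844, 5.4542, 1.2570)
step 5: θ'=1.6320 (R=-5.0000) → pose (7.3496, 3.6050, 1.6320)
step 6: θ'=2.1320 (R=0.5000) → pose (7.2739, 3.8405, 2.1320)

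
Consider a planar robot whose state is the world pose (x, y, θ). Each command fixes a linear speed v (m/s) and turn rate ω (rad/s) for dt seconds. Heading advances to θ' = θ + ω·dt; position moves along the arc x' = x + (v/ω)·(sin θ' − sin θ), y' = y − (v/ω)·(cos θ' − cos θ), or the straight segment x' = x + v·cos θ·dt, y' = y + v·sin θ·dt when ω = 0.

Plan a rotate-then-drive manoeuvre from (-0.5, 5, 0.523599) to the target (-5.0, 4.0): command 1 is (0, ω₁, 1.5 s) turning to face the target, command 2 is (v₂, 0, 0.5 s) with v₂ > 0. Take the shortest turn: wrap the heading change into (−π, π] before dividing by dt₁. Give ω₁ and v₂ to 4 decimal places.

ω₁ = 1.8911, v₂ = 9.2195

heading to target = atan2(4−5, -5−-0.5) = -2.9229
Δθ = wrap(-2.9229 − 0.5236) = 2.8367; ω₁ = Δθ/dt₁ = 1.8911
distance = √((-5−-0.5)² + (4−5)²) = 4.6098; v₂ = distance/dt₂ = 9.2195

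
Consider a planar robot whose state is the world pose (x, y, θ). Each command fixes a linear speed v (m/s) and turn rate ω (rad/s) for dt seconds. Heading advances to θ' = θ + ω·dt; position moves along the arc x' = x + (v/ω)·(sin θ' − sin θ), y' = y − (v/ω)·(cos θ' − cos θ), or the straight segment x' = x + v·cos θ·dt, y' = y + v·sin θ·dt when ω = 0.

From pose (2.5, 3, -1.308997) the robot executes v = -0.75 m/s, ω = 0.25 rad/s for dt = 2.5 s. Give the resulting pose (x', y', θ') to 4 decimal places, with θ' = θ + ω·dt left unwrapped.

θ' = -1.3090 + 0.25·2.5 = -0.6840
R = v/ω = -0.75/0.25 = -3.0000
x' = 2.5 + -3.0000·(sin -0.6840 − sin -1.3090) = 1.4979
y' = 3 − -3.0000·(cos -0.6840 − cos -1.3090) = 4.5487

(1.4979, 4.5487, -0.6840)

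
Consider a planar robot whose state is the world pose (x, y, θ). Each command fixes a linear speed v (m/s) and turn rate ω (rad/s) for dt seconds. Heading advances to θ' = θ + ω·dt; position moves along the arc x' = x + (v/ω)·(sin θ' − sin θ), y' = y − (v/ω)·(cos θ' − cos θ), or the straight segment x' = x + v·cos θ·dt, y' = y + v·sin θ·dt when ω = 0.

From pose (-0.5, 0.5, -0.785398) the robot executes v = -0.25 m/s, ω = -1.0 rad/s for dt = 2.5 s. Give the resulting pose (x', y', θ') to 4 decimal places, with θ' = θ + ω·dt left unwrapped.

(-0.2874, 0.9242, -3.2854)

θ' = -0.7854 + -1.0·2.5 = -3.2854
R = v/ω = -0.25/-1.0 = 0.2500
x' = -0.5 + 0.2500·(sin -3.2854 − sin -0.7854) = -0.2874
y' = 0.5 − 0.2500·(cos -3.2854 − cos -0.7854) = 0.9242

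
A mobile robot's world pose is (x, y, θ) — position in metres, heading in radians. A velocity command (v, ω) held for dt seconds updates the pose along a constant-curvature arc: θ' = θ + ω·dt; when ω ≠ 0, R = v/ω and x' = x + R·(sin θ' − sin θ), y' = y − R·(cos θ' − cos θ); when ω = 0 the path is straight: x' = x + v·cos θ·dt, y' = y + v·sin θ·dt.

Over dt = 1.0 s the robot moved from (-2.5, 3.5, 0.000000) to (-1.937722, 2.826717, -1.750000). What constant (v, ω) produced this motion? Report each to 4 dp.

Δθ = -1.750000 − 0.000000 = -1.750000
ω = Δθ/dt = -1.750000/1.0 = -1.7500
R = −Δy/(cos θ' − cos θ) = -0.5714
v = R·ω = -0.5714·-1.7500 = 1.0000

v = 1.0000, ω = -1.7500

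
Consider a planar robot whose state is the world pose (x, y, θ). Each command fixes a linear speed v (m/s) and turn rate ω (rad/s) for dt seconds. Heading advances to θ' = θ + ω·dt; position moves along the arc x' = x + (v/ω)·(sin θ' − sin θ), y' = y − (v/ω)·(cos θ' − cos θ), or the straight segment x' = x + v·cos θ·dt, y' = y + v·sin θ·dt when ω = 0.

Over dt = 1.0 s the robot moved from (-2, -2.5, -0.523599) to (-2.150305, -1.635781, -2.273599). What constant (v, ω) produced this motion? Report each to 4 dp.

v = -1.0000, ω = -1.7500

Δθ = -2.273599 − -0.523599 = -1.750000
ω = Δθ/dt = -1.750000/1.0 = -1.7500
R = −Δy/(cos θ' − cos θ) = 0.5714
v = R·ω = 0.5714·-1.7500 = -1.0000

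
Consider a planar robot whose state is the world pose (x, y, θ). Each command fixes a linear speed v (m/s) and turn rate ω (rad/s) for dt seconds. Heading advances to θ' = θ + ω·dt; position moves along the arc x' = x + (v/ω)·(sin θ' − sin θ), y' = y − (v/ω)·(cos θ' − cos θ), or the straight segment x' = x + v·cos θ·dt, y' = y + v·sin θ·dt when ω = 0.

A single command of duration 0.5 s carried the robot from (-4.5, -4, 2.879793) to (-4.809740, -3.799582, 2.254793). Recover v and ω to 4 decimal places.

v = 0.7500, ω = -1.2500

Δθ = 2.254793 − 2.879793 = -0.625000
ω = Δθ/dt = -0.625000/0.5 = -1.2500
R = Δx/(sin θ' − sin θ) = -0.6000
v = R·ω = -0.6000·-1.2500 = 0.7500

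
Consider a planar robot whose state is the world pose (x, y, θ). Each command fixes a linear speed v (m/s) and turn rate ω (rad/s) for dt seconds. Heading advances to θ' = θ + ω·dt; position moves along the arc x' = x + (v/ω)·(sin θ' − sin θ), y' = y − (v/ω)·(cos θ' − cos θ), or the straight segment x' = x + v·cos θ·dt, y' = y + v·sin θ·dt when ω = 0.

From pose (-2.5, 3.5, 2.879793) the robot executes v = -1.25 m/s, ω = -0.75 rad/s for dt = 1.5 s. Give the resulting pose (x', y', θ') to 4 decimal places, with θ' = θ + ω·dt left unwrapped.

(-1.2928, 2.1951, 1.7548)

θ' = 2.8798 + -0.75·1.5 = 1.7548
R = v/ω = -1.25/-0.75 = 1.6667
x' = -2.5 + 1.6667·(sin 1.7548 − sin 2.8798) = -1.2928
y' = 3.5 − 1.6667·(cos 1.7548 − cos 2.8798) = 2.1951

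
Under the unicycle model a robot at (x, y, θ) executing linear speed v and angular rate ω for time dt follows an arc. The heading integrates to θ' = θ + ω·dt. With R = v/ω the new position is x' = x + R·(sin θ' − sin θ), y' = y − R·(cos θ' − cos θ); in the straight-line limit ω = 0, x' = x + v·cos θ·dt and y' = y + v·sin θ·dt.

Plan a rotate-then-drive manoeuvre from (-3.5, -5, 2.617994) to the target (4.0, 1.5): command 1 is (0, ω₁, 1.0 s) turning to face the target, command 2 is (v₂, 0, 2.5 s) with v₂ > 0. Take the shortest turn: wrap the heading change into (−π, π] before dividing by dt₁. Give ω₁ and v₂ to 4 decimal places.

ω₁ = -1.9039, v₂ = 3.9699

heading to target = atan2(1.5−-5, 4−-3.5) = 0.7141
Δθ = wrap(0.7141 − 2.6180) = -1.9039; ω₁ = Δθ/dt₁ = -1.9039
distance = √((4−-3.5)² + (1.5−-5)²) = 9.9247; v₂ = distance/dt₂ = 3.9699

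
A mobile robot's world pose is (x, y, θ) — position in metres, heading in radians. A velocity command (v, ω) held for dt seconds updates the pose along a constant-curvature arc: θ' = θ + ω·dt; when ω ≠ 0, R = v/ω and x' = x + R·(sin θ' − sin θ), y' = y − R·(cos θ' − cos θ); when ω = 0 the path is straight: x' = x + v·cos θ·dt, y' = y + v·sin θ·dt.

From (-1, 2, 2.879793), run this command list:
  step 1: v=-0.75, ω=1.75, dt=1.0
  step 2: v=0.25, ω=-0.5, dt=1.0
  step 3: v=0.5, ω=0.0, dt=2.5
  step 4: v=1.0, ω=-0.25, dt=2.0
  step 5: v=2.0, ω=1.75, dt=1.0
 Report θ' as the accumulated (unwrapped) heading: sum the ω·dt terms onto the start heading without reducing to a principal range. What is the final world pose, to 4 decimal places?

(-3.0561, -1.9477, 5.3798)

step 1: θ'=4.6298 (R=-0.4286) → pose (-0.4620, 2.3786, 4.6298)
step 2: θ'=4.1298 (R=-0.5000) → pose (-0.5427, 2.1448, 4.1298)
step 3: θ'=4.1298 (straight) → pose (-1.2305, 1.1010, 4.1298)
step 4: θ'=3.6298 (R=-4.0000) → pose (-2.6945, -0.2310, 3.6298)
step 5: θ'=5.3798 (R=1.1429) → pose (-3.0561, -1.9477, 5.3798)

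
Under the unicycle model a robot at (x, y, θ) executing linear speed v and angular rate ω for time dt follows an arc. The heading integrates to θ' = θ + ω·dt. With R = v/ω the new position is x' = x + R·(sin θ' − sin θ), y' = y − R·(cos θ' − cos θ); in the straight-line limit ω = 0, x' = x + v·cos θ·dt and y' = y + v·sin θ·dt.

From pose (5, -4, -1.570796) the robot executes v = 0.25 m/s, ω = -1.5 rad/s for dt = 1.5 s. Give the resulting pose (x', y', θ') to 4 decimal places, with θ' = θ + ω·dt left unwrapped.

θ' = -1.5708 + -1.5·1.5 = -3.8208
R = v/ω = 0.25/-1.5 = -0.1667
x' = 5 + -0.1667·(sin -3.8208 − sin -1.5708) = 4.7286
y' = -4 − -0.1667·(cos -3.8208 − cos -1.5708) = -4.1297

(4.7286, -4.1297, -3.8208)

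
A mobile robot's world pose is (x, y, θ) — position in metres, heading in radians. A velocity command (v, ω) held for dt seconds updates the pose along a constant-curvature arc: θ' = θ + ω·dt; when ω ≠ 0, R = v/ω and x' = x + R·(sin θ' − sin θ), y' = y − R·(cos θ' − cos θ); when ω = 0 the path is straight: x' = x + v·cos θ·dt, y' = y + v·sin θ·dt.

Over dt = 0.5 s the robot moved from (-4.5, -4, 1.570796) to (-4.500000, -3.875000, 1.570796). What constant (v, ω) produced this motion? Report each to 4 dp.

v = 0.2500, ω = 0.0000

Δθ = 1.570796 − 1.570796 = 0.000000
ω = Δθ/dt = 0.000000/0.5 = 0.0000
ω = 0 → v = (Δx·cos θ + Δy·sin θ)/dt = 0.2500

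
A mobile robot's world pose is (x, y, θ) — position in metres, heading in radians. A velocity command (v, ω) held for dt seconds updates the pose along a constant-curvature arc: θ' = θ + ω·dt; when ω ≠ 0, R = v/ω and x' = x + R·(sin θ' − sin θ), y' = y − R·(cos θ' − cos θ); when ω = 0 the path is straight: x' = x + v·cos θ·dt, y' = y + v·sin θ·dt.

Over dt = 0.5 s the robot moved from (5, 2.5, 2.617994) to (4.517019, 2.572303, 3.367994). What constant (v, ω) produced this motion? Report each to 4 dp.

v = 1.0000, ω = 1.5000

Δθ = 3.367994 − 2.617994 = 0.750000
ω = Δθ/dt = 0.750000/0.5 = 1.5000
R = Δx/(sin θ' − sin θ) = 0.6667
v = R·ω = 0.6667·1.5000 = 1.0000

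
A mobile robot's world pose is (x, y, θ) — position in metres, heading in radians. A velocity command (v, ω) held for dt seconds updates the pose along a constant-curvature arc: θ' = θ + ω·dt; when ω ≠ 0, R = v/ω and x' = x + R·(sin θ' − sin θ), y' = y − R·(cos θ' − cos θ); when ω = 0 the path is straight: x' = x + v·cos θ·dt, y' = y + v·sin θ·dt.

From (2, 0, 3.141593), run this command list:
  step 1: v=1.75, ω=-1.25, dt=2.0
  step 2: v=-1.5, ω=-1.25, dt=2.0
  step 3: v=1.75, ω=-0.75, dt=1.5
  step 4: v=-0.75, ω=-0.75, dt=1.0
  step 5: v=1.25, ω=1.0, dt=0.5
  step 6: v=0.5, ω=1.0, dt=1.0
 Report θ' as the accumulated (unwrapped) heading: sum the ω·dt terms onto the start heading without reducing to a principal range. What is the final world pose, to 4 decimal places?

(-2.8840, 2.0405, -2.2334)

step 1: θ'=0.6416 (R=-1.4000) → pose (1.1621, 2.5216, 0.6416)
step 2: θ'=-1.8584 (R=1.2000) → pose (-0.7067, 3.8234, -1.8584)
step 3: θ'=-2.9834 (R=-2.3333) → pose (-2.5767, 2.1810, -2.9834)
step 4: θ'=-3.7334 (R=1.0000) → pose (-1.8613, 2.0235, -3.7334)
step 5: θ'=-3.2334 (R=1.2500) → pose (-2.4440, 2.2308, -3.2334)
step 6: θ'=-2.2334 (R=0.5000) → pose (-2.8840, 2.0405, -2.2334)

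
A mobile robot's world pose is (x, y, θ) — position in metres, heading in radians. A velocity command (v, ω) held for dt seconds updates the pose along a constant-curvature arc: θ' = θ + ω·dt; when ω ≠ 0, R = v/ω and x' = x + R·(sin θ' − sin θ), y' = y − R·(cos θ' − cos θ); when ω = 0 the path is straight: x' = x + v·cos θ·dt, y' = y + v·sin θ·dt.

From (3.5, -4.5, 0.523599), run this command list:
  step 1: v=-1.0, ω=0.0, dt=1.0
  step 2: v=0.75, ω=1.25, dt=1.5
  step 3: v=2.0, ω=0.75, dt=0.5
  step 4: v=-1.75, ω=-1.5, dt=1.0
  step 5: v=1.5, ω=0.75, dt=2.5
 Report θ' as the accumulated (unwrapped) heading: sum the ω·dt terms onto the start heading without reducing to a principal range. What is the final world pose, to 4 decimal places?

step 1: θ'=0.5236 (straight) → pose (2.6340, -5.0000, 0.5236)
step 2: θ'=2.3986 (R=0.6000) → pose (2.7399, -4.0385, 2.3986)
step 3: θ'=2.7736 (R=2.6667) → pose (1.8952, -3.5142, 2.7736)
step 4: θ'=1.2736 (R=1.1667) → pose (2.5910, -4.9444, 1.2736)
step 5: θ'=3.1486 (R=2.0000) → pose (0.6647, -2.3588, 3.1486)

(0.6647, -2.3588, 3.1486)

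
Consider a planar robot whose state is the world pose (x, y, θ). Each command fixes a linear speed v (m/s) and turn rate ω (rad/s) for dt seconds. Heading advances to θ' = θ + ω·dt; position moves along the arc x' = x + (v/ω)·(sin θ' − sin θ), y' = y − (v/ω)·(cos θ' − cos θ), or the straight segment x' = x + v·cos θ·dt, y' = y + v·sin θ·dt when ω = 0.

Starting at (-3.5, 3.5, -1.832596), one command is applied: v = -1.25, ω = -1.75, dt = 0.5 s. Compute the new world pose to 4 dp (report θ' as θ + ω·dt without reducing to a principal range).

(-3.1104, 3.9632, -2.7076)

θ' = -1.8326 + -1.75·0.5 = -2.7076
R = v/ω = -1.25/-1.75 = 0.7143
x' = -3.5 + 0.7143·(sin -2.7076 − sin -1.8326) = -3.1104
y' = 3.5 − 0.7143·(cos -2.7076 − cos -1.8326) = 3.9632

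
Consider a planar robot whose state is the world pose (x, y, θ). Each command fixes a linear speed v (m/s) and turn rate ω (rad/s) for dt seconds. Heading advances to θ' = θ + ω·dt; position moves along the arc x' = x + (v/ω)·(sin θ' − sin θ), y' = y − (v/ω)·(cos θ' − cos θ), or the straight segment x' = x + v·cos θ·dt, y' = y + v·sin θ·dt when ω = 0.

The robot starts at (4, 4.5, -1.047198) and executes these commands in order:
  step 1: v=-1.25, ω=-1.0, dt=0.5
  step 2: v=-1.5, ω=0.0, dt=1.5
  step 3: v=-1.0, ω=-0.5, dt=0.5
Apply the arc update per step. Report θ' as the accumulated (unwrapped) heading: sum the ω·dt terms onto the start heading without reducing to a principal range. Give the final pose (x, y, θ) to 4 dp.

(3.8303, 7.8410, -1.7972)

step 1: θ'=-1.5472 (R=1.2500) → pose (3.8329, 5.0955, -1.5472)
step 2: θ'=-1.5472 (straight) → pose (3.7798, 7.3449, -1.5472)
step 3: θ'=-1.7972 (R=2.0000) → pose (3.8303, 7.8410, -1.7972)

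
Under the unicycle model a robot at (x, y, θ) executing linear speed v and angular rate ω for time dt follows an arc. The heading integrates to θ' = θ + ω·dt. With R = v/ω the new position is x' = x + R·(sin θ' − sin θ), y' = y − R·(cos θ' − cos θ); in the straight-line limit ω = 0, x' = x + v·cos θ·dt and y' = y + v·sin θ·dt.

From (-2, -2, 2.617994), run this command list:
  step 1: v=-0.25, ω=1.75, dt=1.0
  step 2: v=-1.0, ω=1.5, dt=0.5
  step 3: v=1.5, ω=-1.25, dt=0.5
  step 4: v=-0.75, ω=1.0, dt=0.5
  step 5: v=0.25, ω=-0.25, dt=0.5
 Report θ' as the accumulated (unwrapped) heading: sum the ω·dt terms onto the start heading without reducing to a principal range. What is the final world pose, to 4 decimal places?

(-1.7248, -1.9221, 4.8680)

step 1: θ'=4.3680 (R=-0.1429) → pose (-1.7941, -1.9245, 4.3680)
step 2: θ'=5.1180 (R=-0.6667) → pose (-1.8090, -1.4364, 5.1180)
step 3: θ'=4.4930 (R=-1.2000) → pose (-1.7404, -2.1710, 4.4930)
step 4: θ'=4.9930 (R=-0.7500) → pose (-1.7518, -1.8001, 4.9930)
step 5: θ'=4.8680 (R=-1.0000) → pose (-1.7248, -1.9221, 4.8680)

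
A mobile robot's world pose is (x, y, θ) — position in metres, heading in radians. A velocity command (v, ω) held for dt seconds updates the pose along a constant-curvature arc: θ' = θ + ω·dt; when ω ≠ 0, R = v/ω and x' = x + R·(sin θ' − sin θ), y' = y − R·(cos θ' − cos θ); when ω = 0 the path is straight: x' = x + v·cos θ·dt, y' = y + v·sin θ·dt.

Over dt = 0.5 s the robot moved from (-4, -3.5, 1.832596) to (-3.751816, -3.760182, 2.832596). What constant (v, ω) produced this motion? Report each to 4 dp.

v = -0.7500, ω = 2.0000

Δθ = 2.832596 − 1.832596 = 1.000000
ω = Δθ/dt = 1.000000/0.5 = 2.0000
R = −Δy/(cos θ' − cos θ) = -0.3750
v = R·ω = -0.3750·2.0000 = -0.7500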